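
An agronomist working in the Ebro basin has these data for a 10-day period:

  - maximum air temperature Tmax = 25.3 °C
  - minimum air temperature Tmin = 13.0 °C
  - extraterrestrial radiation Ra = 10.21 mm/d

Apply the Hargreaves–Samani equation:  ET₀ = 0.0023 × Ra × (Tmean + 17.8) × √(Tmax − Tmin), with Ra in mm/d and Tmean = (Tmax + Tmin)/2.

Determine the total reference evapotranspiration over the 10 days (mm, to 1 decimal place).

30.4 mm

Tmean = (25.3 + 13.0)/2 = 19.15 °C
ET₀ = 0.0023 × 10.21 × (19.15 + 17.8) × √12.3 = 0.0023 × 10.21 × 36.95 × 3.5071 = 3.0431 mm/d
Over 10 days: 3.0431 × 10 = 30.431 mm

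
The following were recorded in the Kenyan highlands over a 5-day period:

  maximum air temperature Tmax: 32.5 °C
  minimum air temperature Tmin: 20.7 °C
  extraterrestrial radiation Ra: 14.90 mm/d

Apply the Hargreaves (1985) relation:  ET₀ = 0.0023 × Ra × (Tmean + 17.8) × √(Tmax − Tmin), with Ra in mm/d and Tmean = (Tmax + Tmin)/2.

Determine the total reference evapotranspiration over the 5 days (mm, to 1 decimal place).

Tmean = (32.5 + 20.7)/2 = 26.60 °C
ET₀ = 0.0023 × 14.90 × (26.60 + 17.8) × √11.8 = 0.0023 × 14.90 × 44.40 × 3.4351 = 5.2268 mm/d
Over 5 days: 5.2268 × 5 = 26.134 mm

26.1 mm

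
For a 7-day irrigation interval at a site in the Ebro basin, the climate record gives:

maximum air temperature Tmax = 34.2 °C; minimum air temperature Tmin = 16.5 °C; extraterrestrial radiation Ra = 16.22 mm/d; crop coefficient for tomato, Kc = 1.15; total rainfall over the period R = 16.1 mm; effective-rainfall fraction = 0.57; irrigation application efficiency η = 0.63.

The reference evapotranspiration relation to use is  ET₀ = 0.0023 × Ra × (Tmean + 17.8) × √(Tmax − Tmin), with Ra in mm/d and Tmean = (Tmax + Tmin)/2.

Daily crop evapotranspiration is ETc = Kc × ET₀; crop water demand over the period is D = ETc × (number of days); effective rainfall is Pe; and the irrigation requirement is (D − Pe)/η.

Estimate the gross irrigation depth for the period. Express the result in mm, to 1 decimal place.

72.0 mm

Tmean = (34.2 + 16.5)/2 = 25.35 °C
ET₀ = 0.0023 × 16.22 × (25.35 + 17.8) × √17.7 = 0.0023 × 16.22 × 43.15 × 4.2071 = 6.7724 mm/d
ETc = Kc × ET₀ = 1.15 × 6.7724 = 7.7883 mm/d
Crop demand D = ETc × 7 d = 7.7883 × 7 = 54.518 mm
Pe = 0.57 × 16.1 = 9.177 mm
D − Pe = 54.518 − 9.177 = 45.341 mm
Gross irrigation = 45.341 / 0.63 = 71.970 mm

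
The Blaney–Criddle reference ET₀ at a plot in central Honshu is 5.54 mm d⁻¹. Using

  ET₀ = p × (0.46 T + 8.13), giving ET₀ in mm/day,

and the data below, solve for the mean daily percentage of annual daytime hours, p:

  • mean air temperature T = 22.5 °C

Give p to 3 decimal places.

p = ET₀ / (0.46 T + 8.13) = 5.54 / (0.46 × 22.5 + 8.13) = 5.54 / 18.480 = 0.2998

0.300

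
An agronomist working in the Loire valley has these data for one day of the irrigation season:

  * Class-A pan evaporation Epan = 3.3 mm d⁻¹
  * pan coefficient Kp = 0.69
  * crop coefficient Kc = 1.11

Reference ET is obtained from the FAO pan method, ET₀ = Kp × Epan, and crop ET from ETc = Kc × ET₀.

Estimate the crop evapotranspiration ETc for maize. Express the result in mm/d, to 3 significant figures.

2.53 mm/d

ET₀ = 0.69 × 3.3 = 2.2770 mm/d
ETc = Kc × ET₀ = 1.11 × 2.2770 = 2.5275 mm/d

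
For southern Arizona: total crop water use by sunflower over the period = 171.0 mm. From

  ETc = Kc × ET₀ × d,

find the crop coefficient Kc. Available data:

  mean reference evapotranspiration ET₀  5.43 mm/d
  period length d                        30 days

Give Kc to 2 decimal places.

ETc = Kc × ET₀ × d  ⇒  Kc = ETc / (ET₀ × d)
Kc = 171.0 / (5.43 × 30) = 171.0 / 162.90 = 1.0497

1.05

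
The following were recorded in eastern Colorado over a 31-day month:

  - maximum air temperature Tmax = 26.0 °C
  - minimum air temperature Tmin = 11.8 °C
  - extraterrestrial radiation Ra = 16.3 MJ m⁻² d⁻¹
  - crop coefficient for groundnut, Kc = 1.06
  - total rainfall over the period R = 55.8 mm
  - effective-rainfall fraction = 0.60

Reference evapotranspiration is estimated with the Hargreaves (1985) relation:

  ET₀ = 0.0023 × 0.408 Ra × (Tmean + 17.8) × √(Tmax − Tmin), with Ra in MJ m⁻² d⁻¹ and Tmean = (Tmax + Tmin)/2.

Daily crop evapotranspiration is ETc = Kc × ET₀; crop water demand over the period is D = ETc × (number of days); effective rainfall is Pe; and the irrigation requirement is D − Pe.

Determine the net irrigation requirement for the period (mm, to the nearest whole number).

Tmean = (26.0 + 11.8)/2 = 18.90 °C
0.408 Ra = 0.408 × 16.3 = 6.6504 mm/d equivalent
ET₀ = 0.0023 × 6.6504 × (18.90 + 17.8) × √14.2 = 0.0023 × 6.6504 × 36.70 × 3.7683 = 2.1154 mm/d
ETc = Kc × ET₀ = 1.06 × 2.1154 = 2.2423 mm/d
Crop demand D = ETc × 31 d = 2.2423 × 31 = 69.511 mm
Pe = 0.60 × 55.8 = 33.480 mm
D − Pe = 69.511 − 33.480 = 36.031 mm

36 mm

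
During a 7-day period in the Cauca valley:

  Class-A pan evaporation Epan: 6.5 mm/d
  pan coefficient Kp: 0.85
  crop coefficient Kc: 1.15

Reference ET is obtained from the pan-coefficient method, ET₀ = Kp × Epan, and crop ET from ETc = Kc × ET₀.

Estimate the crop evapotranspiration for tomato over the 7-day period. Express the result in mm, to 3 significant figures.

ET₀ = 0.85 × 6.5 = 5.5250 mm/d
ETc = Kc × ET₀ = 1.15 × 5.5250 = 6.3538 mm/d
Over 7 days: 6.3538 × 7 = 44.477 mm

44.5 mm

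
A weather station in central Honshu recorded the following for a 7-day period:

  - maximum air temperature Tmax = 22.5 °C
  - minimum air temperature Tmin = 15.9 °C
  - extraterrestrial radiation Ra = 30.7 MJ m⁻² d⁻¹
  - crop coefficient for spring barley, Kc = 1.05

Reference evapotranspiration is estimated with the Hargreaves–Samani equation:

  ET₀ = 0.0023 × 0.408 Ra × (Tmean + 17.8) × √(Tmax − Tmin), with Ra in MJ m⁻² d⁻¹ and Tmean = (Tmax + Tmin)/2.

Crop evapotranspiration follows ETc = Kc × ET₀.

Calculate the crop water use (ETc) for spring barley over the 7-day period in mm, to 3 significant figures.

20.1 mm

Tmean = (22.5 + 15.9)/2 = 19.20 °C
0.408 Ra = 0.408 × 30.7 = 12.5256 mm/d equivalent
ET₀ = 0.0023 × 12.5256 × (19.20 + 17.8) × √6.6 = 0.0023 × 12.5256 × 37.00 × 2.5690 = 2.7384 mm/d
ETc = Kc × ET₀ = 1.05 × 2.7384 = 2.8753 mm/d
Over 7 days: 2.8753 × 7 = 20.127 mm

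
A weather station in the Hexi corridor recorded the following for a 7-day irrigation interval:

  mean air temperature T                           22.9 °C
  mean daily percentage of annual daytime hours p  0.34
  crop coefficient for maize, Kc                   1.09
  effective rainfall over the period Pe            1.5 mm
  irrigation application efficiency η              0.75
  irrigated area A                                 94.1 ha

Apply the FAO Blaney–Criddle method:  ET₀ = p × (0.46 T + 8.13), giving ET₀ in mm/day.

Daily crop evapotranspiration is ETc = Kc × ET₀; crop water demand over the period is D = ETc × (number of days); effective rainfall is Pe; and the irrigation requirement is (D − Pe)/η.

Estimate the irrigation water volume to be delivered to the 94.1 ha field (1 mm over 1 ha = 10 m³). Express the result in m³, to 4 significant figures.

58870 m³

ET₀ = 0.34 × (0.46 × 22.9 + 8.13) = 0.34 × 18.664 = 6.3458 mm/d
ETc = Kc × ET₀ = 1.09 × 6.3458 = 6.9169 mm/d
Crop demand D = ETc × 7 d = 6.9169 × 7 = 48.418 mm
D − Pe = 48.418 − 1.5 = 46.918 mm
Gross irrigation = 46.918 / 0.75 = 62.557 mm
Volume = 62.557 mm × 94.1 ha × 10 = 58866.1 m³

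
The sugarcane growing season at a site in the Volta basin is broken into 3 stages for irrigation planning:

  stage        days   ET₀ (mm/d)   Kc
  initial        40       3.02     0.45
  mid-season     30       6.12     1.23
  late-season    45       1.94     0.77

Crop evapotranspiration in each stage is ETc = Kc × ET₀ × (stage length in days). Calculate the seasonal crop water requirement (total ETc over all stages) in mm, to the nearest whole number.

347 mm

initial: 0.45 × 3.02 × 40 = 54.36 mm
mid-season: 1.23 × 6.12 × 30 = 225.83 mm
late-season: 0.77 × 1.94 × 45 = 67.22 mm
Seasonal total = 347.41 mm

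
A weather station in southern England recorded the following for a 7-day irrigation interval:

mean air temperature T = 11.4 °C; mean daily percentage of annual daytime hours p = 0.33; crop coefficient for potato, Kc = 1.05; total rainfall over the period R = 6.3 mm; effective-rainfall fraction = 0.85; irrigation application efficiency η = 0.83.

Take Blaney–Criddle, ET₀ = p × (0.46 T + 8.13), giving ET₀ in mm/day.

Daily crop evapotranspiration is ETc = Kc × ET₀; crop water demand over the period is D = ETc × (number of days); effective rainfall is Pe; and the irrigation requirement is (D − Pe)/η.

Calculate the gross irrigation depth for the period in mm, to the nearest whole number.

ET₀ = 0.33 × (0.46 × 11.4 + 8.13) = 0.33 × 13.374 = 4.4134 mm/d
ETc = Kc × ET₀ = 1.05 × 4.4134 = 4.6341 mm/d
Crop demand D = ETc × 7 d = 4.6341 × 7 = 32.439 mm
Pe = 0.85 × 6.3 = 5.355 mm
D − Pe = 32.439 − 5.355 = 27.084 mm
Gross irrigation = 27.084 / 0.83 = 32.631 mm

33 mm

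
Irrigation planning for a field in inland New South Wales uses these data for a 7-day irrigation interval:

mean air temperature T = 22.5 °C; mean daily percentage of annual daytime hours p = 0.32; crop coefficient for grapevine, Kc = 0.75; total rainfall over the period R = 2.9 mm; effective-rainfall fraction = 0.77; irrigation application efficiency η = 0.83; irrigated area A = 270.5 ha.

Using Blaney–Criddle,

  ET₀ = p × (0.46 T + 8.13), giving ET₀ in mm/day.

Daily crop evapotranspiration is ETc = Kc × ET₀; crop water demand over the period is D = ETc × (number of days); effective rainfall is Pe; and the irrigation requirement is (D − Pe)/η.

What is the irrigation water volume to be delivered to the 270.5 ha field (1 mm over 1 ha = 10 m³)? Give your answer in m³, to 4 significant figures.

93900 m³

ET₀ = 0.32 × (0.46 × 22.5 + 8.13) = 0.32 × 18.480 = 5.9136 mm/d
ETc = Kc × ET₀ = 0.75 × 5.9136 = 4.4352 mm/d
Crop demand D = ETc × 7 d = 4.4352 × 7 = 31.046 mm
Pe = 0.77 × 2.9 = 2.233 mm
D − Pe = 31.046 − 2.233 = 28.813 mm
Gross irrigation = 28.813 / 0.83 = 34.714 mm
Volume = 34.714 mm × 270.5 ha × 10 = 93901.4 m³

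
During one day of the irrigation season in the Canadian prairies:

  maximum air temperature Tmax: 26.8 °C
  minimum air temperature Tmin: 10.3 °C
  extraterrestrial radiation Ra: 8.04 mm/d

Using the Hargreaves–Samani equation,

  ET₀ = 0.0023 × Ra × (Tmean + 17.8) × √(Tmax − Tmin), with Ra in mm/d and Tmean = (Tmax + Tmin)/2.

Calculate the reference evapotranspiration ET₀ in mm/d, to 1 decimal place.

2.7 mm/d

Tmean = (26.8 + 10.3)/2 = 18.55 °C
ET₀ = 0.0023 × 8.04 × (18.55 + 17.8) × √16.5 = 0.0023 × 8.04 × 36.35 × 4.0620 = 2.7304 mm/d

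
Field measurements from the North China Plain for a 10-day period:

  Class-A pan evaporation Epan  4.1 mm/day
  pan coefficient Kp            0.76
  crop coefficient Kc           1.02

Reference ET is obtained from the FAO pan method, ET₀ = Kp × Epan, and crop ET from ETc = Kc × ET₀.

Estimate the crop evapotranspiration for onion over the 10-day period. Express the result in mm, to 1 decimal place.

31.8 mm

ET₀ = 0.76 × 4.1 = 3.1160 mm/d
ETc = Kc × ET₀ = 1.02 × 3.1160 = 3.1783 mm/d
Over 10 days: 3.1783 × 10 = 31.783 mm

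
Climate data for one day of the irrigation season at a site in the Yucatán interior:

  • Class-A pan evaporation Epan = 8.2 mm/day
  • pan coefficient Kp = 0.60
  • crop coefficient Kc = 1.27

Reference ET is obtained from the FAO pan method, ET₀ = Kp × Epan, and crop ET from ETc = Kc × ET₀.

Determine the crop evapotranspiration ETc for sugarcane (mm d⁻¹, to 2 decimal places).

6.25 mm d⁻¹

ET₀ = 0.60 × 8.2 = 4.9200 mm/d
ETc = Kc × ET₀ = 1.27 × 4.9200 = 6.2484 mm/d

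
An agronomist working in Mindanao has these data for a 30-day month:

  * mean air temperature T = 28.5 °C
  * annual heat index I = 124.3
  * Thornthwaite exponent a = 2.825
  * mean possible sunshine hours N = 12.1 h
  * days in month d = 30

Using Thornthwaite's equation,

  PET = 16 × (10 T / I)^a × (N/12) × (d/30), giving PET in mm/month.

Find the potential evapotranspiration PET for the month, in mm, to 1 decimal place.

168.2 mm

10T/I = 10 × 28.5 / 124.3 = 2.2928
(10T/I)^a = 2.2928^2.825 = 10.4240
Uncorrected PET = 16 × 10.4240 = 166.784 mm
Correction = (N/12)(d/30) = (12.1/12)(30/30) = 1.0083
PET = 166.784 × 1.0083 = 168.168 mm/month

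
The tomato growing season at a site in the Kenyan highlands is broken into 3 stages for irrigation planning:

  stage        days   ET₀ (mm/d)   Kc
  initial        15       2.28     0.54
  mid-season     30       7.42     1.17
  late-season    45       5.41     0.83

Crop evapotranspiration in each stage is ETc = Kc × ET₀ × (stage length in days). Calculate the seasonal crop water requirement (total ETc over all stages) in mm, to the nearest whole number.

481 mm

initial: 0.54 × 2.28 × 15 = 18.47 mm
mid-season: 1.17 × 7.42 × 30 = 260.44 mm
late-season: 0.83 × 5.41 × 45 = 202.06 mm
Seasonal total = 480.97 mm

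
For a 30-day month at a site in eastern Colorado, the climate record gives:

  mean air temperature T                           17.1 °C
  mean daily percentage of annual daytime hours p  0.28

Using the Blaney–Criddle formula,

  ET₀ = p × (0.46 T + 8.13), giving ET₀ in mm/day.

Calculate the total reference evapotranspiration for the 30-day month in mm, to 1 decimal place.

ET₀ = 0.28 × (0.46 × 17.1 + 8.13) = 0.28 × 15.996 = 4.4789 mm/d
Monthly total = 4.4789 × 30 = 134.367 mm

134.4 mm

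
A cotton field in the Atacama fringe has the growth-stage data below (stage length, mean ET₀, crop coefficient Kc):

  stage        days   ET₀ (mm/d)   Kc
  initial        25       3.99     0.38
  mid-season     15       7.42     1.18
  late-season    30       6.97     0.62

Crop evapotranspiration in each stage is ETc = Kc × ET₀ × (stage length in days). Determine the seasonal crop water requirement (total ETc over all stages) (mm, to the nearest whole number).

299 mm

initial: 0.38 × 3.99 × 25 = 37.91 mm
mid-season: 1.18 × 7.42 × 15 = 131.33 mm
late-season: 0.62 × 6.97 × 30 = 129.64 mm
Seasonal total = 298.88 mm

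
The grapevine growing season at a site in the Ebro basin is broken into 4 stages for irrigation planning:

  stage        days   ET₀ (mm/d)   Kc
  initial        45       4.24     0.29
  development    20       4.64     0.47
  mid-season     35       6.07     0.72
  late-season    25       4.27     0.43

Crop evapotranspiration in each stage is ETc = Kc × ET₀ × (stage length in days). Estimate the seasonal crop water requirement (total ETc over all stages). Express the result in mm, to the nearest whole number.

initial: 0.29 × 4.24 × 45 = 55.33 mm
development: 0.47 × 4.64 × 20 = 43.62 mm
mid-season: 0.72 × 6.07 × 35 = 152.96 mm
late-season: 0.43 × 4.27 × 25 = 45.90 mm
Seasonal total = 297.81 mm

298 mm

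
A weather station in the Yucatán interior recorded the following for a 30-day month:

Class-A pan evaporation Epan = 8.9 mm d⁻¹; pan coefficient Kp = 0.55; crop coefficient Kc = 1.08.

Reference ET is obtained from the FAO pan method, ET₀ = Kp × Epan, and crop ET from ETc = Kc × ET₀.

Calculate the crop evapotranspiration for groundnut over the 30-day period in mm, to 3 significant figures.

ET₀ = 0.55 × 8.9 = 4.8950 mm/d
ETc = Kc × ET₀ = 1.08 × 4.8950 = 5.2866 mm/d
Over 30 days: 5.2866 × 30 = 158.598 mm

159 mm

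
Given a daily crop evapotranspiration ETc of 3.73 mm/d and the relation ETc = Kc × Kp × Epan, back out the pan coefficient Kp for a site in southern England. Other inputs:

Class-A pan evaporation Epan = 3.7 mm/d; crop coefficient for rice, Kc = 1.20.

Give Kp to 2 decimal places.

ETc = Kc × Kp × Epan  ⇒  Kp = ETc / (Kc × Epan)
Kp = 3.73 / (1.20 × 3.7) = 3.73 / 4.440 = 0.8401

0.84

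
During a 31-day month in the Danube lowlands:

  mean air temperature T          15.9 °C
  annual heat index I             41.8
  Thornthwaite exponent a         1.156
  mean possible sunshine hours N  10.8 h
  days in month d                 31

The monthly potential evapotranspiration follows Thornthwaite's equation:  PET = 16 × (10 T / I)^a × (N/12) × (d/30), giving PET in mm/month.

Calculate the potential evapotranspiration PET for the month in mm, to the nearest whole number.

10T/I = 10 × 15.9 / 41.8 = 3.8038
(10T/I)^a = 3.8038^1.156 = 4.6852
Uncorrected PET = 16 × 4.6852 = 74.963 mm
Correction = (N/12)(d/30) = (10.8/12)(31/30) = 0.9300
PET = 74.963 × 0.9300 = 69.716 mm/month

70 mm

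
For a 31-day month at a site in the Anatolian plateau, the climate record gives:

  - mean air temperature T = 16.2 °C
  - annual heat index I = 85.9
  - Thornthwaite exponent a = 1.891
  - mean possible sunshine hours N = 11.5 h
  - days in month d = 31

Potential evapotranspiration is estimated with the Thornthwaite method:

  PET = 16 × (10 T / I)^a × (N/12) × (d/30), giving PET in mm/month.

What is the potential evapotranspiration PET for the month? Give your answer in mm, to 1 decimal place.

52.6 mm

10T/I = 10 × 16.2 / 85.9 = 1.8859
(10T/I)^a = 1.8859^1.891 = 3.3190
Uncorrected PET = 16 × 3.3190 = 53.104 mm
Correction = (N/12)(d/30) = (11.5/12)(31/30) = 0.9903
PET = 53.104 × 0.9903 = 52.589 mm/month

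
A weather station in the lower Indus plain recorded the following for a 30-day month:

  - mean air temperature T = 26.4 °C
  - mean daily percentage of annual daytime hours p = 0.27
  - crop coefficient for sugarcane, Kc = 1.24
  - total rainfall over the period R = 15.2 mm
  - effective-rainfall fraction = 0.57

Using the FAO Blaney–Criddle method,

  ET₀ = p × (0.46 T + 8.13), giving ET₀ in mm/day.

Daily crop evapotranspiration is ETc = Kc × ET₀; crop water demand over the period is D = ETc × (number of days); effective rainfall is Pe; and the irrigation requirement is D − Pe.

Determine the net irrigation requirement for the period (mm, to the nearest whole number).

195 mm

ET₀ = 0.27 × (0.46 × 26.4 + 8.13) = 0.27 × 20.274 = 5.4740 mm/d
ETc = Kc × ET₀ = 1.24 × 5.4740 = 6.7878 mm/d
Crop demand D = ETc × 30 d = 6.7878 × 30 = 203.634 mm
Pe = 0.57 × 15.2 = 8.664 mm
D − Pe = 203.634 − 8.664 = 194.970 mm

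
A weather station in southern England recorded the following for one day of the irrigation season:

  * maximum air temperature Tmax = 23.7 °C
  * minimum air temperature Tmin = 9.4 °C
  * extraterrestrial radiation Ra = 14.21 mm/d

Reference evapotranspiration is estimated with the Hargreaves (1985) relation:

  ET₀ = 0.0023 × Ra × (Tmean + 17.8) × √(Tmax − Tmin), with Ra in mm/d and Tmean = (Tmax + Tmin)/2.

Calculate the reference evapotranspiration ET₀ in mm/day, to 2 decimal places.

Tmean = (23.7 + 9.4)/2 = 16.55 °C
ET₀ = 0.0023 × 14.21 × (16.55 + 17.8) × √14.3 = 0.0023 × 14.21 × 34.35 × 3.7815 = 4.2453 mm/d

4.25 mm/day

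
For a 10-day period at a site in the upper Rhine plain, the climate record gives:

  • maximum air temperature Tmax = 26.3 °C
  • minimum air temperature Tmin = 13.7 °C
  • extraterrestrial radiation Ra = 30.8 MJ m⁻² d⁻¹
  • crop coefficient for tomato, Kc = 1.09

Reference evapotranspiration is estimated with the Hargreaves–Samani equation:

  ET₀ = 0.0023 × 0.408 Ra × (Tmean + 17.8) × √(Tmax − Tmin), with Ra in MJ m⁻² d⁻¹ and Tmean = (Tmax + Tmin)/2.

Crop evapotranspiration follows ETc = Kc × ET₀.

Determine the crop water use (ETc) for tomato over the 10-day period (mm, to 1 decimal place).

Tmean = (26.3 + 13.7)/2 = 20.00 °C
0.408 Ra = 0.408 × 30.8 = 12.5664 mm/d equivalent
ET₀ = 0.0023 × 12.5664 × (20.00 + 17.8) × √12.6 = 0.0023 × 12.5664 × 37.80 × 3.5496 = 3.8780 mm/d
ETc = Kc × ET₀ = 1.09 × 3.8780 = 4.2270 mm/d
Over 10 days: 4.2270 × 10 = 42.270 mm

42.3 mm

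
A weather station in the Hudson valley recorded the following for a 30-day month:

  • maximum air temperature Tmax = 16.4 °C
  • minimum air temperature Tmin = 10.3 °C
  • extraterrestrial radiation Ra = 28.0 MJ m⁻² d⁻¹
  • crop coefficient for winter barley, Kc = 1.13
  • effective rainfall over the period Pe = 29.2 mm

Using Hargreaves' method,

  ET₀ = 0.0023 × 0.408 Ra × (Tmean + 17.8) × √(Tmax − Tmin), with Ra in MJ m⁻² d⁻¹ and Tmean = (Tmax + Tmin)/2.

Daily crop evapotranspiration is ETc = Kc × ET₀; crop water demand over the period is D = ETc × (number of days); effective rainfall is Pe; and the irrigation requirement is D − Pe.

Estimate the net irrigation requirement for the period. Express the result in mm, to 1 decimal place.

Tmean = (16.4 + 10.3)/2 = 13.35 °C
0.408 Ra = 0.408 × 28.0 = 11.4240 mm/d equivalent
ET₀ = 0.0023 × 11.4240 × (13.35 + 17.8) × √6.1 = 0.0023 × 11.4240 × 31.15 × 2.4698 = 2.0215 mm/d
ETc = Kc × ET₀ = 1.13 × 2.0215 = 2.2843 mm/d
Crop demand D = ETc × 30 d = 2.2843 × 30 = 68.529 mm
D − Pe = 68.529 − 29.2 = 39.329 mm

39.3 mm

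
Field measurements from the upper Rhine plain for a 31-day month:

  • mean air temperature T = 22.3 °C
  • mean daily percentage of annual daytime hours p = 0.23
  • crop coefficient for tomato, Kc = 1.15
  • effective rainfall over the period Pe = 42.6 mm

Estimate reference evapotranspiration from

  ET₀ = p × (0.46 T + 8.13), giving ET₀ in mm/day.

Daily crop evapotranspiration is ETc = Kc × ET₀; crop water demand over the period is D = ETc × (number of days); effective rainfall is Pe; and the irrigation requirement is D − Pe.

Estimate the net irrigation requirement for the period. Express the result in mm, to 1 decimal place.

108.2 mm

ET₀ = 0.23 × (0.46 × 22.3 + 8.13) = 0.23 × 18.388 = 4.2292 mm/d
ETc = Kc × ET₀ = 1.15 × 4.2292 = 4.8636 mm/d
Crop demand D = ETc × 31 d = 4.8636 × 31 = 150.772 mm
D − Pe = 150.772 − 42.6 = 108.172 mm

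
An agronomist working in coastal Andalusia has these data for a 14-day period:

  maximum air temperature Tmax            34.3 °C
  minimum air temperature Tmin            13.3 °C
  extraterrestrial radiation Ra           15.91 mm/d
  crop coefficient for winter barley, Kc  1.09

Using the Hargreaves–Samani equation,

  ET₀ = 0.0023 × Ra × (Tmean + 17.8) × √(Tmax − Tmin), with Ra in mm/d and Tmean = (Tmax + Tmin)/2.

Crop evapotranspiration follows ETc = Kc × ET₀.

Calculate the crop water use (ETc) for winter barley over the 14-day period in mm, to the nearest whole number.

106 mm

Tmean = (34.3 + 13.3)/2 = 23.80 °C
ET₀ = 0.0023 × 15.91 × (23.80 + 17.8) × √21.0 = 0.0023 × 15.91 × 41.60 × 4.5826 = 6.9759 mm/d
ETc = Kc × ET₀ = 1.09 × 6.9759 = 7.6037 mm/d
Over 14 days: 7.6037 × 14 = 106.452 mm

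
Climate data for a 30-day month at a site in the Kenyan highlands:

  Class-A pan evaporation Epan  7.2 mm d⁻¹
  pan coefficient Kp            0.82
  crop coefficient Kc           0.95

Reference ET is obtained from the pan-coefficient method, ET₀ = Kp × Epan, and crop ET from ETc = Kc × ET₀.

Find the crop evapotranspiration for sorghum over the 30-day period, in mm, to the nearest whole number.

ET₀ = 0.82 × 7.2 = 5.9040 mm/d
ETc = Kc × ET₀ = 0.95 × 5.9040 = 5.6088 mm/d
Over 30 days: 5.6088 × 30 = 168.264 mm

168 mm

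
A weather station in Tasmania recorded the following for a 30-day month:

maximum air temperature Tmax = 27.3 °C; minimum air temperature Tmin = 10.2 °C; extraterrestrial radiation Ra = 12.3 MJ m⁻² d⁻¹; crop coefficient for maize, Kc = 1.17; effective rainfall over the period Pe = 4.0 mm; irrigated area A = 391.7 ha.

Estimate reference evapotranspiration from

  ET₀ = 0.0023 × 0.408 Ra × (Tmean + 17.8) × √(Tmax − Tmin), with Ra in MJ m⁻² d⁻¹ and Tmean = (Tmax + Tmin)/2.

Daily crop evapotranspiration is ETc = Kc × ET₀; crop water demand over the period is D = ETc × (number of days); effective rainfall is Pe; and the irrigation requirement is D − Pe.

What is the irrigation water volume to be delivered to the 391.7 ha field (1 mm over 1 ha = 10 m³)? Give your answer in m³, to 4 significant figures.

Tmean = (27.3 + 10.2)/2 = 18.75 °C
0.408 Ra = 0.408 × 12.3 = 5.0184 mm/d equivalent
ET₀ = 0.0023 × 5.0184 × (18.75 + 17.8) × √17.1 = 0.0023 × 5.0184 × 36.55 × 4.1352 = 1.7445 mm/d
ETc = Kc × ET₀ = 1.17 × 1.7445 = 2.0411 mm/d
Crop demand D = ETc × 30 d = 2.0411 × 30 = 61.233 mm
D − Pe = 61.233 − 4.0 = 57.233 mm
Volume = 57.233 mm × 391.7 ha × 10 = 224181.7 m³

224200 m³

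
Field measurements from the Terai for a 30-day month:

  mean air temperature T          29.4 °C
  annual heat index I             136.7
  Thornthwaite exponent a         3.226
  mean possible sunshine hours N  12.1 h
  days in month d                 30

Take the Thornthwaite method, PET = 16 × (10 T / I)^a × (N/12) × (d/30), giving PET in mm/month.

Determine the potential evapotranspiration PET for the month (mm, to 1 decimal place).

190.8 mm

10T/I = 10 × 29.4 / 136.7 = 2.1507
(10T/I)^a = 2.1507^3.226 = 11.8278
Uncorrected PET = 16 × 11.8278 = 189.245 mm
Correction = (N/12)(d/30) = (12.1/12)(30/30) = 1.0083
PET = 189.245 × 1.0083 = 190.816 mm/month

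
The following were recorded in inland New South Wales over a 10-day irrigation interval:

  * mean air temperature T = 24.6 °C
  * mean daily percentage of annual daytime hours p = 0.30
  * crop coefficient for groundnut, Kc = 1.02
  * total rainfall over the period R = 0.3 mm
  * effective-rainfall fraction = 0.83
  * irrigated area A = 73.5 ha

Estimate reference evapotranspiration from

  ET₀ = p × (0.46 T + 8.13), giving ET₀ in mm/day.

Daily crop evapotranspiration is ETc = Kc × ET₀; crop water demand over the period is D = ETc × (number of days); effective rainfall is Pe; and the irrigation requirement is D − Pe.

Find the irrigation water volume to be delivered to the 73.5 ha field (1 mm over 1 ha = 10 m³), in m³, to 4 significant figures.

ET₀ = 0.30 × (0.46 × 24.6 + 8.13) = 0.30 × 19.446 = 5.8338 mm/d
ETc = Kc × ET₀ = 1.02 × 5.8338 = 5.9505 mm/d
Crop demand D = ETc × 10 d = 5.9505 × 10 = 59.505 mm
Pe = 0.83 × 0.3 = 0.249 mm
D − Pe = 59.505 − 0.249 = 59.256 mm
Volume = 59.256 mm × 73.5 ha × 10 = 43553.2 m³

43550 m³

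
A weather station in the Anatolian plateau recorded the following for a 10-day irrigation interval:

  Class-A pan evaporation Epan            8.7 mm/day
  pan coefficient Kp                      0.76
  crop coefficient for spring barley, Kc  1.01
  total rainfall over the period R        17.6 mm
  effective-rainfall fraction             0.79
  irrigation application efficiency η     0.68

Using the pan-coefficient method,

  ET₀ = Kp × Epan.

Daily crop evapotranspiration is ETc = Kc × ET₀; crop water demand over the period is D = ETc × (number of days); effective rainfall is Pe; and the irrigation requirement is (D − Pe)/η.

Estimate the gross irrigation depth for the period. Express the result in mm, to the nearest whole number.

ET₀ = 0.76 × 8.7 = 6.6120 mm/d
ETc = Kc × ET₀ = 1.01 × 6.6120 = 6.6781 mm/d
Crop demand D = ETc × 10 d = 6.6781 × 10 = 66.781 mm
Pe = 0.79 × 17.6 = 13.904 mm
D − Pe = 66.781 − 13.904 = 52.877 mm
Gross irrigation = 52.877 / 0.68 = 77.760 mm

78 mm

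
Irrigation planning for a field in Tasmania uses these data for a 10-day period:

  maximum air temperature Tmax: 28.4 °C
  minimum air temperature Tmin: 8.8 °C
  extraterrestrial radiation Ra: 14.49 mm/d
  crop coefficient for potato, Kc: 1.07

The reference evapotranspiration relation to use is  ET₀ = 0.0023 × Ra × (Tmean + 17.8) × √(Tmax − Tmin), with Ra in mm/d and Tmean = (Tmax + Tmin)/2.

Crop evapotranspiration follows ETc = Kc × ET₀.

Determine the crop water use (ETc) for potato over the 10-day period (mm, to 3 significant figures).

57.5 mm

Tmean = (28.4 + 8.8)/2 = 18.60 °C
ET₀ = 0.0023 × 14.49 × (18.60 + 17.8) × √19.6 = 0.0023 × 14.49 × 36.40 × 4.4272 = 5.3706 mm/d
ETc = Kc × ET₀ = 1.07 × 5.3706 = 5.7465 mm/d
Over 10 days: 5.7465 × 10 = 57.465 mm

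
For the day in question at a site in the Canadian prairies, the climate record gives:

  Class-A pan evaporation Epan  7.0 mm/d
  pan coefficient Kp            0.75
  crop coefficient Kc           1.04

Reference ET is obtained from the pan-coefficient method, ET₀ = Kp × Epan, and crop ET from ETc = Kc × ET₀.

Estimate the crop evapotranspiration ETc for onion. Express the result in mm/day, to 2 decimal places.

ET₀ = 0.75 × 7.0 = 5.2500 mm/d
ETc = Kc × ET₀ = 1.04 × 5.2500 = 5.4600 mm/d

5.46 mm/day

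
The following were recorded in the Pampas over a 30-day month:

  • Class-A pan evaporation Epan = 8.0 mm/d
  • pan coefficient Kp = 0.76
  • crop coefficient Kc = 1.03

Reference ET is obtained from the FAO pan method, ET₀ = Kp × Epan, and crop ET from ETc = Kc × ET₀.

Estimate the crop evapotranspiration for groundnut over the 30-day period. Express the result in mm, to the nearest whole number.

ET₀ = 0.76 × 8.0 = 6.0800 mm/d
ETc = Kc × ET₀ = 1.03 × 6.0800 = 6.2624 mm/d
Over 30 days: 6.2624 × 30 = 187.872 mm

188 mm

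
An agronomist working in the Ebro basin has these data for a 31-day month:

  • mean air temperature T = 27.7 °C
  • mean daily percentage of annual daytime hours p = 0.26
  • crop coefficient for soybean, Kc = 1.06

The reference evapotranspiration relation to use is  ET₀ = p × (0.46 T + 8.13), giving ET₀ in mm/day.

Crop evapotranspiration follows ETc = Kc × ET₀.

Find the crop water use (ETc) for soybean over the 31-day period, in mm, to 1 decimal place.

178.3 mm

ET₀ = 0.26 × (0.46 × 27.7 + 8.13) = 0.26 × 20.872 = 5.4267 mm/d
ETc = Kc × ET₀ = 1.06 × 5.4267 = 5.7523 mm/d
Over 31 days: 5.7523 × 31 = 178.321 mm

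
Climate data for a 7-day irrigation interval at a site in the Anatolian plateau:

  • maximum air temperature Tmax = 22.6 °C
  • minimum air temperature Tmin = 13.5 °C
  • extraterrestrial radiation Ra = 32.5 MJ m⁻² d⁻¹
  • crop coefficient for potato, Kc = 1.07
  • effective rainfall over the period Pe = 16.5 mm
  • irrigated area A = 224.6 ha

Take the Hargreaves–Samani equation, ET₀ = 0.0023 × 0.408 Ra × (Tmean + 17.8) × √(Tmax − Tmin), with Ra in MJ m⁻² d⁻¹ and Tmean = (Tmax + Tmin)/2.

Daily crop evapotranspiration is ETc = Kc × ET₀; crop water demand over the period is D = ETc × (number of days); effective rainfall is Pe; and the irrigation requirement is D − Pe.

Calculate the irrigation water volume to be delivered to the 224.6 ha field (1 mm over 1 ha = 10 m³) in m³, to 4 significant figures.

Tmean = (22.6 + 13.5)/2 = 18.05 °C
0.408 Ra = 0.408 × 32.5 = 13.2600 mm/d equivalent
ET₀ = 0.0023 × 13.2600 × (18.05 + 17.8) × √9.1 = 0.0023 × 13.2600 × 35.85 × 3.0166 = 3.2982 mm/d
ETc = Kc × ET₀ = 1.07 × 3.2982 = 3.5291 mm/d
Crop demand D = ETc × 7 d = 3.5291 × 7 = 24.704 mm
D − Pe = 24.704 − 16.5 = 8.204 mm
Volume = 8.204 mm × 224.6 ha × 10 = 18426.2 m³

18430 m³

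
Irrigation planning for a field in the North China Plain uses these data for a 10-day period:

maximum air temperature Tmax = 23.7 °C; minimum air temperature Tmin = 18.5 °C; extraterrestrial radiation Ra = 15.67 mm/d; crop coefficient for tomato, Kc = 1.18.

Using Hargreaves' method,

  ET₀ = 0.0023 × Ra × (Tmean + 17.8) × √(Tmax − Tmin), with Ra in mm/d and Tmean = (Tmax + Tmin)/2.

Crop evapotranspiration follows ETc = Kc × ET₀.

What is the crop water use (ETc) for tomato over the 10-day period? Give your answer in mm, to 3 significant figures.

Tmean = (23.7 + 18.5)/2 = 21.10 °C
ET₀ = 0.0023 × 15.67 × (21.10 + 17.8) × √5.2 = 0.0023 × 15.67 × 38.90 × 2.2804 = 3.1971 mm/d
ETc = Kc × ET₀ = 1.18 × 3.1971 = 3.7726 mm/d
Over 10 days: 3.7726 × 10 = 37.726 mm

37.7 mm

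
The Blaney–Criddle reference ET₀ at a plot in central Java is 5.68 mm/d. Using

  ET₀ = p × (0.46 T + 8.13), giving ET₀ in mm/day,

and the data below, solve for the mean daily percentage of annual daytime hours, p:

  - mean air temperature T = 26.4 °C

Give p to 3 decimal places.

0.280

p = ET₀ / (0.46 T + 8.13) = 5.68 / (0.46 × 26.4 + 8.13) = 5.68 / 20.274 = 0.2802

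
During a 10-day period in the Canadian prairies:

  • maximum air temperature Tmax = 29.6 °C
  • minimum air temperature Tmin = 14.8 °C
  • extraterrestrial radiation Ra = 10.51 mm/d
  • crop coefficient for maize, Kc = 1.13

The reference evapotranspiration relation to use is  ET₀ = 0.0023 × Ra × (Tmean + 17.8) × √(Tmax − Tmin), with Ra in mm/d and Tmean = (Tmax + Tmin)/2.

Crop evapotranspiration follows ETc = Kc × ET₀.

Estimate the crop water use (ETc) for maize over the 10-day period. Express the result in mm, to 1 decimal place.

Tmean = (29.6 + 14.8)/2 = 22.20 °C
ET₀ = 0.0023 × 10.51 × (22.20 + 17.8) × √14.8 = 0.0023 × 10.51 × 40.00 × 3.8471 = 3.7198 mm/d
ETc = Kc × ET₀ = 1.13 × 3.7198 = 4.2034 mm/d
Over 10 days: 4.2034 × 10 = 42.034 mm

42.0 mm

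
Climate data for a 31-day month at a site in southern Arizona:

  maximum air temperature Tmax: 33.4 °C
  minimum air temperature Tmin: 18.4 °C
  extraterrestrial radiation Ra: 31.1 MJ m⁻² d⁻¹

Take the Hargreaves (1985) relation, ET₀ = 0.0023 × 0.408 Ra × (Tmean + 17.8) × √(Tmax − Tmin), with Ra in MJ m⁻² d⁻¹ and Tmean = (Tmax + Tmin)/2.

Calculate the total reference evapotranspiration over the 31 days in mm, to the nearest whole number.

153 mm

Tmean = (33.4 + 18.4)/2 = 25.90 °C
0.408 Ra = 0.408 × 31.1 = 12.6888 mm/d equivalent
ET₀ = 0.0023 × 12.6888 × (25.90 + 17.8) × √15.0 = 0.0023 × 12.6888 × 43.70 × 3.8730 = 4.9394 mm/d
Over 31 days: 4.9394 × 31 = 153.121 mm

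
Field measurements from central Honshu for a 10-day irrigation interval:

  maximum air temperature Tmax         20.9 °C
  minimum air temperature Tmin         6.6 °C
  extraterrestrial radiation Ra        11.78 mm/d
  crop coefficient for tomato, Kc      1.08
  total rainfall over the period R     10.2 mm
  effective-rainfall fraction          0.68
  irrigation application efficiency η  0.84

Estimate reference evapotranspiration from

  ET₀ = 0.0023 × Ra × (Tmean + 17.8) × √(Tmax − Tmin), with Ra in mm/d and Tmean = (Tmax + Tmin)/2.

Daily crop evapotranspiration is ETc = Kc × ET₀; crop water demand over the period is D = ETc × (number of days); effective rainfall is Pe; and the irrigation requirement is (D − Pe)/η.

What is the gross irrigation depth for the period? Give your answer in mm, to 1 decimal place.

33.3 mm

Tmean = (20.9 + 6.6)/2 = 13.75 °C
ET₀ = 0.0023 × 11.78 × (13.75 + 17.8) × √14.3 = 0.0023 × 11.78 × 31.55 × 3.7815 = 3.2325 mm/d
ETc = Kc × ET₀ = 1.08 × 3.2325 = 3.4911 mm/d
Crop demand D = ETc × 10 d = 3.4911 × 10 = 34.911 mm
Pe = 0.68 × 10.2 = 6.936 mm
D − Pe = 34.911 − 6.936 = 27.975 mm
Gross irrigation = 27.975 / 0.84 = 33.304 mm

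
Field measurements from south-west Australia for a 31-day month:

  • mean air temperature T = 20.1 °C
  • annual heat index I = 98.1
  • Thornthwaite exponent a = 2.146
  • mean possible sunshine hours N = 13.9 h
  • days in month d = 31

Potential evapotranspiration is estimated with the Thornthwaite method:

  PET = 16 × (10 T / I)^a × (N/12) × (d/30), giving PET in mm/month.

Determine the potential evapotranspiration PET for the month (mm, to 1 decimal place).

10T/I = 10 × 20.1 / 98.1 = 2.0489
(10T/I)^a = 2.0489^2.146 = 4.6615
Uncorrected PET = 16 × 4.6615 = 74.584 mm
Correction = (N/12)(d/30) = (13.9/12)(31/30) = 1.1969
PET = 74.584 × 1.1969 = 89.270 mm/month

89.3 mm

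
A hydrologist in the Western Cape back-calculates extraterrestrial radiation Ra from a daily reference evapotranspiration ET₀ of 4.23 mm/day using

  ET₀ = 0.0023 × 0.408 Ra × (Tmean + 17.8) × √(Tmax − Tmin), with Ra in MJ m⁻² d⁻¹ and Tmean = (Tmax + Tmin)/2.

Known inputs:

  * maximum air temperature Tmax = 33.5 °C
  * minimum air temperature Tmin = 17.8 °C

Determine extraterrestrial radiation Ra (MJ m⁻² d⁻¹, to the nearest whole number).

Tmean = (33.5+17.8)/2 = 25.65 °C; ΔT = 15.7
Ra = ET₀ / [0.0023 × 0.408 × (Tmean+17.8) × √ΔT]
   = 4.23 / (0.0023 × 0.408 × 43.45 × 3.9623) = 26.183 MJ m⁻² d⁻¹

26 MJ m⁻² d⁻¹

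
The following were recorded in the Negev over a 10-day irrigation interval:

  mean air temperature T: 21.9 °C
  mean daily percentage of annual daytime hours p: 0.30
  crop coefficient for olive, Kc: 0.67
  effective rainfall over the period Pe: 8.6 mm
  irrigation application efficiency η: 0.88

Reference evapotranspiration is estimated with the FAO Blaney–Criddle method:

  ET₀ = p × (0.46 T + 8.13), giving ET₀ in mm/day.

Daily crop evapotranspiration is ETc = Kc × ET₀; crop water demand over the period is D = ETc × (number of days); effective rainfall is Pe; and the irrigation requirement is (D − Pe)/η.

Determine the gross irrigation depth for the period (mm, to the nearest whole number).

ET₀ = 0.30 × (0.46 × 21.9 + 8.13) = 0.30 × 18.204 = 5.4612 mm/d
ETc = Kc × ET₀ = 0.67 × 5.4612 = 3.6590 mm/d
Crop demand D = ETc × 10 d = 3.6590 × 10 = 36.590 mm
D − Pe = 36.590 − 8.6 = 27.990 mm
Gross irrigation = 27.990 / 0.88 = 31.807 mm

32 mm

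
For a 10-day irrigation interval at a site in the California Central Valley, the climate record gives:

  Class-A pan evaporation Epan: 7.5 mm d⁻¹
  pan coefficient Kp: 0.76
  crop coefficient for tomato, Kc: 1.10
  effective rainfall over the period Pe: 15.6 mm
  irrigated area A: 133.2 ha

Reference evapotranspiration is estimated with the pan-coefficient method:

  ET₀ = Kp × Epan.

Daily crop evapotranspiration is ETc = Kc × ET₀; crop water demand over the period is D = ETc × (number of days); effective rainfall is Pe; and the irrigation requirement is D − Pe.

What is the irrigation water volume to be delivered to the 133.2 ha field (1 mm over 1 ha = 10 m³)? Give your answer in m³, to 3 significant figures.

62700 m³

ET₀ = 0.76 × 7.5 = 5.7000 mm/d
ETc = Kc × ET₀ = 1.10 × 5.7000 = 6.2700 mm/d
Crop demand D = ETc × 10 d = 6.2700 × 10 = 62.700 mm
D − Pe = 62.700 − 15.6 = 47.100 mm
Volume = 47.100 mm × 133.2 ha × 10 = 62737.2 m³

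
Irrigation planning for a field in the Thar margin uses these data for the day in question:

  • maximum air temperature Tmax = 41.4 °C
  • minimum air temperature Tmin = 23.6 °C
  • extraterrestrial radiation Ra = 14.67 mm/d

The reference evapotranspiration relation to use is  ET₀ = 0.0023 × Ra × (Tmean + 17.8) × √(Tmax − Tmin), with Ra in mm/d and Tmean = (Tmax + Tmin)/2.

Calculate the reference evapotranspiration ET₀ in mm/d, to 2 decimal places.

Tmean = (41.4 + 23.6)/2 = 32.50 °C
ET₀ = 0.0023 × 14.67 × (32.50 + 17.8) × √17.8 = 0.0023 × 14.67 × 50.30 × 4.2190 = 7.1604 mm/d

7.16 mm/d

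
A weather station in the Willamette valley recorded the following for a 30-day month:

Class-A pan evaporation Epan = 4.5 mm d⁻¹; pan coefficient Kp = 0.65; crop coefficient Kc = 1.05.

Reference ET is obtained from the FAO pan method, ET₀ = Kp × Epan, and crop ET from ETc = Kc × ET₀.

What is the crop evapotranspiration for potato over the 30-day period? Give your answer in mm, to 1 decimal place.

92.1 mm

ET₀ = 0.65 × 4.5 = 2.9250 mm/d
ETc = Kc × ET₀ = 1.05 × 2.9250 = 3.0713 mm/d
Over 30 days: 3.0713 × 30 = 92.139 mm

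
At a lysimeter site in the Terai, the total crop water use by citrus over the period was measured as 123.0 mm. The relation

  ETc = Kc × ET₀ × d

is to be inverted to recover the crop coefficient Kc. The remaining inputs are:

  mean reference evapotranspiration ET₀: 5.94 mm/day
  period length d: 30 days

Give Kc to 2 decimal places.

0.69

ETc = Kc × ET₀ × d  ⇒  Kc = ETc / (ET₀ × d)
Kc = 123.0 / (5.94 × 30) = 123.0 / 178.20 = 0.6902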